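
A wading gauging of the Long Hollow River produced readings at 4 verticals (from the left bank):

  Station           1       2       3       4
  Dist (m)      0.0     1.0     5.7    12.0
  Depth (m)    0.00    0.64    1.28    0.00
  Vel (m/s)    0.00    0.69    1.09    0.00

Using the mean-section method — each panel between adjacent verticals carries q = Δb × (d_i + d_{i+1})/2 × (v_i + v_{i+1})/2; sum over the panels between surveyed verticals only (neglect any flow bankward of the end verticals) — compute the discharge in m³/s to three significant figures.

Panel 1-2: Δb = 1 m, d̄ = (0.00+0.64)/2 = 0.32, v̄ = (0.00+0.69)/2 = 0.345 → q = 1×0.32×0.345 = 0.1104 m³/s
Panel 2-3: Δb = 4.7 m, d̄ = (0.64+1.28)/2 = 0.96, v̄ = (0.69+1.09)/2 = 0.89 → q = 4.7×0.96×0.89 = 4.016 m³/s
Panel 3-4: Δb = 6.3 m, d̄ = (1.28+0.00)/2 = 0.64, v̄ = (1.09+0.00)/2 = 0.545 → q = 6.3×0.64×0.545 = 2.197 m³/s
Q = Σ q = 6.324 m³/s

6.32 m³/s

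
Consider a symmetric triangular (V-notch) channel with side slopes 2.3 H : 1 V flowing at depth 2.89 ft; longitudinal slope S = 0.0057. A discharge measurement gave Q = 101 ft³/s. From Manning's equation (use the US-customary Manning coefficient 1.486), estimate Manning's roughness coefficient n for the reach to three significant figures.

0.0257

A = z·y² = 2.3×2.89² = 19.21 ft²
P = 2y√(1+z²) = 2×2.89×√(1+2.3²) = 14.50 ft
R = A/P = 19.21/14.50 = 1.325 ft
n = (1.486/Q)·A·R^(2/3)·S^(1/2) = (1.486/101) × 19.21 × 1.206 × 0.07550 = 0.02574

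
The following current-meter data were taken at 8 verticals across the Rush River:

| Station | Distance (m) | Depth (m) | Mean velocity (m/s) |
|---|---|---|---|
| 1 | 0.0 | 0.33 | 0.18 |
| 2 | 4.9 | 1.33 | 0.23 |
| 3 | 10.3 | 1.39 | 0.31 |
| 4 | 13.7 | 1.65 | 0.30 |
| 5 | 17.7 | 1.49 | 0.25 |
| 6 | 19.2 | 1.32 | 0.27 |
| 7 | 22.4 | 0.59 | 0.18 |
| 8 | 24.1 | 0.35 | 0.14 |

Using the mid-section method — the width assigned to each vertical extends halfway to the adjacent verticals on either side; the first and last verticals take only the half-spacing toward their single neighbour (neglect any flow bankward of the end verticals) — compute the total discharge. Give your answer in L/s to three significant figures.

7610 L/s

w_1 = (4.9 − 0.0)/2 = 2.45 m; q_1 = 0.18 × 0.33 × 2.45 = 0.1455 m³/s
w_2 = (10.3 − 0.0)/2 = 5.15 m; q_2 = 0.23 × 1.33 × 5.15 = 1.575 m³/s
w_3 = (13.7 − 4.9)/2 = 4.4 m; q_3 = 0.31 × 1.39 × 4.4 = 1.896 m³/s
w_4 = (17.7 − 10.3)/2 = 3.7 m; q_4 = 0.30 × 1.65 × 3.7 = 1.832 m³/s
w_5 = (19.2 − 13.7)/2 = 2.75 m; q_5 = 0.25 × 1.49 × 2.75 = 1.024 m³/s
w_6 = (22.4 − 17.7)/2 = 2.35 m; q_6 = 0.27 × 1.32 × 2.35 = 0.8375 m³/s
w_7 = (24.1 − 19.2)/2 = 2.45 m; q_7 = 0.18 × 0.59 × 2.45 = 0.2602 m³/s
w_8 = (24.1 − 22.4)/2 = 0.85 m; q_8 = 0.14 × 0.35 × 0.85 = 0.04165 m³/s
Q = Σ qᵢ = 7.612 m³/s
= 7.612 × 1000 = 7612 L/s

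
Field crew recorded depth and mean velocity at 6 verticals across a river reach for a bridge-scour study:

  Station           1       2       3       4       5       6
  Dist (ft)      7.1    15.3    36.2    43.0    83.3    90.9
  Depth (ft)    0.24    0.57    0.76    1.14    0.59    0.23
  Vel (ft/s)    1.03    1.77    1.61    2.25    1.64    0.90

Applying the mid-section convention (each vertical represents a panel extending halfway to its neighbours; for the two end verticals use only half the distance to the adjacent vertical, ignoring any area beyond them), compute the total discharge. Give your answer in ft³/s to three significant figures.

w_1 = (15.3 − 7.1)/2 = 4.1 ft; q_1 = 1.03 × 0.24 × 4.1 = 1.014 ft³/s
w_2 = (36.2 − 7.1)/2 = 14.55 ft; q_2 = 1.77 × 0.57 × 14.55 = 14.68 ft³/s
w_3 = (43.0 − 15.3)/2 = 13.85 ft; q_3 = 1.61 × 0.76 × 13.85 = 16.95 ft³/s
w_4 = (83.3 − 36.2)/2 = 23.55 ft; q_4 = 2.25 × 1.14 × 23.55 = 60.41 ft³/s
w_5 = (90.9 − 43.0)/2 = 23.95 ft; q_5 = 1.64 × 0.59 × 23.95 = 23.17 ft³/s
w_6 = (90.9 − 83.3)/2 = 3.8 ft; q_6 = 0.90 × 0.23 × 3.8 = 0.7866 ft³/s
Q = Σ qᵢ = 117.0 ft³/s

117 ft³/s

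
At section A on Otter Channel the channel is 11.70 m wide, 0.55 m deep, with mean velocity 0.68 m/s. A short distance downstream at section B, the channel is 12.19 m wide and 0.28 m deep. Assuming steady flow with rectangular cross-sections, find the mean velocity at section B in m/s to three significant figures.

1.28 m/s

Q = A₁V₁ = (11.70×0.55) × 0.68 = 4.376 m³/s
A₂ = 12.19 × 0.28 = 3.413 m²
V₂ = Q/A₂ = 4.376/3.413 = 1.282 m/s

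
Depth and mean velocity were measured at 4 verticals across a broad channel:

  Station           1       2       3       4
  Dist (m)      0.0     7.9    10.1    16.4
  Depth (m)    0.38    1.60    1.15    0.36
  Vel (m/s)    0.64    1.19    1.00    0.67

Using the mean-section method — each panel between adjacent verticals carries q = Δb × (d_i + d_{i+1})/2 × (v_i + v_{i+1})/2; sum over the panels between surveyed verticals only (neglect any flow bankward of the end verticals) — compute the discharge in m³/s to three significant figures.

Panel 1-2: Δb = 7.9 m, d̄ = (0.38+1.60)/2 = 0.99, v̄ = (0.64+1.19)/2 = 0.915 → q = 7.9×0.99×0.915 = 7.156 m³/s
Panel 2-3: Δb = 2.2 m, d̄ = (1.60+1.15)/2 = 1.375, v̄ = (1.19+1.00)/2 = 1.095 → q = 2.2×1.375×1.095 = 3.312 m³/s
Panel 3-4: Δb = 6.3 m, d̄ = (1.15+0.36)/2 = 0.755, v̄ = (1.00+0.67)/2 = 0.835 → q = 6.3×0.755×0.835 = 3.972 m³/s
Q = Σ q = 14.44 m³/s

14.4 m³/s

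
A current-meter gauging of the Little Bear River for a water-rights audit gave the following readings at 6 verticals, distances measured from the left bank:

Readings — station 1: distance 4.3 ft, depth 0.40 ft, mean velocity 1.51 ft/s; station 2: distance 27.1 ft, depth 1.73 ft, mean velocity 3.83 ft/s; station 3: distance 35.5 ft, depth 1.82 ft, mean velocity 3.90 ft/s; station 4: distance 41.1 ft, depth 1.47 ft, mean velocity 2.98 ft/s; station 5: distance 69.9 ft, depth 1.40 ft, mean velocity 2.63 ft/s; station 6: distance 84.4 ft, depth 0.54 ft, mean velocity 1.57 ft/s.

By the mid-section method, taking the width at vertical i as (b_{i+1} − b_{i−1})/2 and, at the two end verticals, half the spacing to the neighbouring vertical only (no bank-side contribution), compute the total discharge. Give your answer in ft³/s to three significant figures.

w_1 = (27.1 − 4.3)/2 = 11.4 ft; q_1 = 1.51 × 0.40 × 11.4 = 6.886 ft³/s
w_2 = (35.5 − 4.3)/2 = 15.6 ft; q_2 = 3.83 × 1.73 × 15.6 = 103.4 ft³/s
w_3 = (41.1 − 27.1)/2 = 7 ft; q_3 = 3.90 × 1.82 × 7 = 49.69 ft³/s
w_4 = (69.9 − 35.5)/2 = 17.2 ft; q_4 = 2.98 × 1.47 × 17.2 = 75.35 ft³/s
w_5 = (84.4 − 41.1)/2 = 21.65 ft; q_5 = 2.63 × 1.40 × 21.65 = 79.72 ft³/s
w_6 = (84.4 − 69.9)/2 = 7.25 ft; q_6 = 1.57 × 0.54 × 7.25 = 6.147 ft³/s
Q = Σ qᵢ = 321.1 ft³/s

321 ft³/s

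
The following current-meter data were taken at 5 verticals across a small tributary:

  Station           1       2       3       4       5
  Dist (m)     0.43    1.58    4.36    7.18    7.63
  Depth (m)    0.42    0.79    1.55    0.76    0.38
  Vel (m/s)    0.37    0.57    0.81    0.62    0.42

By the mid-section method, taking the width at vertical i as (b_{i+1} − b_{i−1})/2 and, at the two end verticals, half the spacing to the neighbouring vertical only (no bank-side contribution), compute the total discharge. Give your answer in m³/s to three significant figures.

w_1 = (1.58 − 0.43)/2 = 0.575 m; q_1 = 0.37 × 0.42 × 0.575 = 0.08936 m³/s
w_2 = (4.36 − 0.43)/2 = 1.965 m; q_2 = 0.57 × 0.79 × 1.965 = 0.8848 m³/s
w_3 = (7.18 − 1.58)/2 = 2.8 m; q_3 = 0.81 × 1.55 × 2.8 = 3.515 m³/s
w_4 = (7.63 − 4.36)/2 = 1.635 m; q_4 = 0.62 × 0.76 × 1.635 = 0.7704 m³/s
w_5 = (7.63 − 7.18)/2 = 0.225 m; q_5 = 0.42 × 0.38 × 0.225 = 0.03591 m³/s
Q = Σ qᵢ = 5.296 m³/s

5.30 m³/s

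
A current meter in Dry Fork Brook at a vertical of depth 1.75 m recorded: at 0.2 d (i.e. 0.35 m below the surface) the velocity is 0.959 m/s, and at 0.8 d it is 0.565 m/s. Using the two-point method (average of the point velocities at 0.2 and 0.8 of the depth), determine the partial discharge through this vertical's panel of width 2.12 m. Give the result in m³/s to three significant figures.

2.83 m³/s

v̄ = (0.959 + 0.565) / 2 = 0.7620 m/s
q = v̄ × d × w = 0.7620 × 1.75 × 2.12 = 2.827 m³/s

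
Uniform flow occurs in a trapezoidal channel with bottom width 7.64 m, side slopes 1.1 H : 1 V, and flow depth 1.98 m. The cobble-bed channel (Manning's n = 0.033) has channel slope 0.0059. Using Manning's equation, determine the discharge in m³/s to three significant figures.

A = (b + z·y)·y = (7.64 + 1.1×1.98)×1.98 = 19.44 m²
P = b + 2y√(1+z²) = 7.64 + 2×1.98×√(1+1.1²) = 13.53 m
R = A/P = 19.44/13.53 = 1.437 m
Q = (1/n)·A·R^(2/3)·S^(1/2) = (1/0.033) × 19.44 × 1.437^(2/3) × 0.0059^(1/2) = 57.62 m³/s

57.6 m³/s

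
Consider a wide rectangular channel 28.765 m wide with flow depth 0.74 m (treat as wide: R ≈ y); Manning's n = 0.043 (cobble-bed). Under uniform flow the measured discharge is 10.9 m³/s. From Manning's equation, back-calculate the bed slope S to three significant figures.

0.000724

A = b·y = 28.765 × 0.74 = 21.29 m²
Wide channel: R ≈ y = 0.74 m
S = (Q·n / (1·A·R^(2/3)))² = (10.9×0.043 / (1×21.29×0.8181))² = 0.0007244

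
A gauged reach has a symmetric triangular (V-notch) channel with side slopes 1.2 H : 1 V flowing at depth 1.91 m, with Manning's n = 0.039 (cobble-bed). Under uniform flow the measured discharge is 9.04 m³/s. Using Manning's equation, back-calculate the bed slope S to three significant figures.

A = z·y² = 1.2×1.91² = 4.378 m²
P = 2y√(1+z²) = 2×1.91×√(1+1.2²) = 5.967 m
R = A/P = 4.378/5.967 = 0.7337 m
S = (Q·n / (1·A·R^(2/3)))² = (9.04×0.039 / (1×4.378×0.8134))² = 0.009802

0.00980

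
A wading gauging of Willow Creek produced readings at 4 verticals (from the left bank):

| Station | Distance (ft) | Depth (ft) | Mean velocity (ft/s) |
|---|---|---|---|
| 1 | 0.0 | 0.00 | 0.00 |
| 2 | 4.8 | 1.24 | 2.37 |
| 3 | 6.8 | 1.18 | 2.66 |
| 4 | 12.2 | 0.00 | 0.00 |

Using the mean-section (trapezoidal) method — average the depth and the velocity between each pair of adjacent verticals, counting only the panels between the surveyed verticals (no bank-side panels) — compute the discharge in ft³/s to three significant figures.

Panel 1-2: Δb = 4.8 ft, d̄ = (0.00+1.24)/2 = 0.62, v̄ = (0.00+2.37)/2 = 1.185 → q = 4.8×0.62×1.185 = 3.527 ft³/s
Panel 2-3: Δb = 2 ft, d̄ = (1.24+1.18)/2 = 1.21, v̄ = (2.37+2.66)/2 = 2.515 → q = 2×1.21×2.515 = 6.086 ft³/s
Panel 3-4: Δb = 5.4 ft, d̄ = (1.18+0.00)/2 = 0.59, v̄ = (2.66+0.00)/2 = 1.33 → q = 5.4×0.59×1.33 = 4.237 ft³/s
Q = Σ q = 13.85 ft³/s

13.9 ft³/s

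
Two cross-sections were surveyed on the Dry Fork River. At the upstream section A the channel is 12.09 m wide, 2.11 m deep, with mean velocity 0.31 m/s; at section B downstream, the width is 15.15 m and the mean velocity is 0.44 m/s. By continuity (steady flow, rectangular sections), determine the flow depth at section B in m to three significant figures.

Q = A₁V₁ = (12.09×2.11) × 0.31 = 7.908 m³/s
d₂ = Q/(b₂ V₂) = 7.908/(15.15×0.44) = 1.186 m

1.19 m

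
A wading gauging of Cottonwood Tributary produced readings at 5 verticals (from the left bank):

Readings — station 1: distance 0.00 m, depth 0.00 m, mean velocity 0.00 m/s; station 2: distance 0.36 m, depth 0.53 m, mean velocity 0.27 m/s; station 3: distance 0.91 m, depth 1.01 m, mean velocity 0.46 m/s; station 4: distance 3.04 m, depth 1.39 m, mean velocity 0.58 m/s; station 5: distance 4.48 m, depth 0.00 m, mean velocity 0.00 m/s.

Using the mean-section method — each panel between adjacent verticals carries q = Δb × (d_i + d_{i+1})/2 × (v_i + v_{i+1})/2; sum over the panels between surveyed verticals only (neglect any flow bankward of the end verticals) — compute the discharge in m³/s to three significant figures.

Panel 1-2: Δb = 0.36 m, d̄ = (0.00+0.53)/2 = 0.265, v̄ = (0.00+0.27)/2 = 0.135 → q = 0.36×0.265×0.135 = 0.01288 m³/s
Panel 2-3: Δb = 0.55 m, d̄ = (0.53+1.01)/2 = 0.77, v̄ = (0.27+0.46)/2 = 0.365 → q = 0.55×0.77×0.365 = 0.1546 m³/s
Panel 3-4: Δb = 2.13 m, d̄ = (1.01+1.39)/2 = 1.2, v̄ = (0.46+0.58)/2 = 0.52 → q = 2.13×1.2×0.52 = 1.329 m³/s
Panel 4-5: Δb = 1.44 m, d̄ = (1.39+0.00)/2 = 0.695, v̄ = (0.58+0.00)/2 = 0.29 → q = 1.44×0.695×0.29 = 0.2902 m³/s
Q = Σ q = 1.787 m³/s

1.79 m³/s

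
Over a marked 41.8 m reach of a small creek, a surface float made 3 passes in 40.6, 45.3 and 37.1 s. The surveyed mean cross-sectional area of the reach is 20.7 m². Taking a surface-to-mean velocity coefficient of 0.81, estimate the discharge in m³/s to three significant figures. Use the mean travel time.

t̄ = (40.6 + 45.3 + 37.1) / 3 = 41 s
v_surface = L / t̄ = 41.8 / 41 = 1.020 m/s
v_mean = 0.81 × 1.020 = 0.8258 m/s
Q = A × v_mean = 20.7 × 0.8258 = 17.09 m³/s

17.1 m³/s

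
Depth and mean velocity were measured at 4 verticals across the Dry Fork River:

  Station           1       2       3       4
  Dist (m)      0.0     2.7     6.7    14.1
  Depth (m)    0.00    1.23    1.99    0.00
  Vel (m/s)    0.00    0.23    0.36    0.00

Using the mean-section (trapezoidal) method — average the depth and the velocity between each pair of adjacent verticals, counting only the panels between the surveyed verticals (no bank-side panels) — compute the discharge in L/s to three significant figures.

3420 L/s

Panel 1-2: Δb = 2.7 m, d̄ = (0.00+1.23)/2 = 0.615, v̄ = (0.00+0.23)/2 = 0.115 → q = 2.7×0.615×0.115 = 0.1910 m³/s
Panel 2-3: Δb = 4 m, d̄ = (1.23+1.99)/2 = 1.61, v̄ = (0.23+0.36)/2 = 0.295 → q = 4×1.61×0.295 = 1.900 m³/s
Panel 3-4: Δb = 7.4 m, d̄ = (1.99+0.00)/2 = 0.995, v̄ = (0.36+0.00)/2 = 0.18 → q = 7.4×0.995×0.18 = 1.325 m³/s
Q = Σ q = 3.416 m³/s
= 3.416 × 1000 = 3416 L/s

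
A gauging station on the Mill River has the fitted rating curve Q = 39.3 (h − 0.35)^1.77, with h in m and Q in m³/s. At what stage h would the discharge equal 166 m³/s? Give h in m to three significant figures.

2.61 m

h − h₀ = (Q/C)^(1/b) = (166/39.3)^(1/1.77) = 2.257 m
h = 0.35 + 2.257 = 2.607 m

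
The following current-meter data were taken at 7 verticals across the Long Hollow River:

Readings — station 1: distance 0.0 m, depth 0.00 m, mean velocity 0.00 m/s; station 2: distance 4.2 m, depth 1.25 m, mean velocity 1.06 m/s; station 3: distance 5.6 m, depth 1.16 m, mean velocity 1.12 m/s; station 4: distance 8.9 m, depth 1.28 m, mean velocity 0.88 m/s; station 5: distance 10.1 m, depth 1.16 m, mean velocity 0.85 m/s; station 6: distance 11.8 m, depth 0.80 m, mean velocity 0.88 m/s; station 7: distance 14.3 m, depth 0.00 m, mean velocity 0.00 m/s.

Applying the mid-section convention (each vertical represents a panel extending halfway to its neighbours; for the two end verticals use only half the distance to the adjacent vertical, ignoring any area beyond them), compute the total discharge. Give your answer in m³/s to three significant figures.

12.2 m³/s

w_2 = (5.6 − 0.0)/2 = 2.8 m; q_2 = 1.06 × 1.25 × 2.8 = 3.710 m³/s
w_3 = (8.9 − 4.2)/2 = 2.35 m; q_3 = 1.12 × 1.16 × 2.35 = 3.053 m³/s
w_4 = (10.1 − 5.6)/2 = 2.25 m; q_4 = 0.88 × 1.28 × 2.25 = 2.534 m³/s
w_5 = (11.8 − 8.9)/2 = 1.45 m; q_5 = 0.85 × 1.16 × 1.45 = 1.430 m³/s
w_6 = (14.3 − 10.1)/2 = 2.1 m; q_6 = 0.88 × 0.80 × 2.1 = 1.478 m³/s
Stations 1, 7 contribute zero (depth or velocity is 0).
Q = Σ qᵢ = 12.21 m³/s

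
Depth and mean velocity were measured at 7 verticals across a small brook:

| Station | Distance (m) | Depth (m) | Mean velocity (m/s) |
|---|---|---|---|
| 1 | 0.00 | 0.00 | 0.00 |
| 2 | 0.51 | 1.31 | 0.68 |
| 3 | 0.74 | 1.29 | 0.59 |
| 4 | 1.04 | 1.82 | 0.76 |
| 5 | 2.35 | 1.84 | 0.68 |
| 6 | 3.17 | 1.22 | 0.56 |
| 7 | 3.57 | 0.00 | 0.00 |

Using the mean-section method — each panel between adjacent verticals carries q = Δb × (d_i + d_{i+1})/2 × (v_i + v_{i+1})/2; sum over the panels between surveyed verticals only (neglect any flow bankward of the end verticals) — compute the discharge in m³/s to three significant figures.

3.19 m³/s

Panel 1-2: Δb = 0.51 m, d̄ = (0.00+1.31)/2 = 0.655, v̄ = (0.00+0.68)/2 = 0.34 → q = 0.51×0.655×0.34 = 0.1136 m³/s
Panel 2-3: Δb = 0.23 m, d̄ = (1.31+1.29)/2 = 1.3, v̄ = (0.68+0.59)/2 = 0.635 → q = 0.23×1.3×0.635 = 0.1899 m³/s
Panel 3-4: Δb = 0.3 m, d̄ = (1.29+1.82)/2 = 1.555, v̄ = (0.59+0.76)/2 = 0.675 → q = 0.3×1.555×0.675 = 0.3149 m³/s
Panel 4-5: Δb = 1.31 m, d̄ = (1.82+1.84)/2 = 1.83, v̄ = (0.76+0.68)/2 = 0.72 → q = 1.31×1.83×0.72 = 1.726 m³/s
Panel 5-6: Δb = 0.82 m, d̄ = (1.84+1.22)/2 = 1.53, v̄ = (0.68+0.56)/2 = 0.62 → q = 0.82×1.53×0.62 = 0.7779 m³/s
Panel 6-7: Δb = 0.4 m, d̄ = (1.22+0.00)/2 = 0.61, v̄ = (0.56+0.00)/2 = 0.28 → q = 0.4×0.61×0.28 = 0.06832 m³/s
Q = Σ q = 3.191 m³/s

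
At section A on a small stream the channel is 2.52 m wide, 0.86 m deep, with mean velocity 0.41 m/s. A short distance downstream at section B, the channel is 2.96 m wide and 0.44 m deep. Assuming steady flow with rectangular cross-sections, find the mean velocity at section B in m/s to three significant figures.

0.682 m/s

Q = A₁V₁ = (2.52×0.86) × 0.41 = 0.8886 m³/s
A₂ = 2.96 × 0.44 = 1.302 m²
V₂ = Q/A₂ = 0.8886/1.302 = 0.6822 m/s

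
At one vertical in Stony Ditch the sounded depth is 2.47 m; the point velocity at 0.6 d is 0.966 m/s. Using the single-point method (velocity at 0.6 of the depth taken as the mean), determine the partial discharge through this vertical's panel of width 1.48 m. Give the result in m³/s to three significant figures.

3.53 m³/s

v̄ = v₀.₆ = 0.966 m/s
q = v̄ × d × w = 0.9660 × 2.47 × 1.48 = 3.531 m³/s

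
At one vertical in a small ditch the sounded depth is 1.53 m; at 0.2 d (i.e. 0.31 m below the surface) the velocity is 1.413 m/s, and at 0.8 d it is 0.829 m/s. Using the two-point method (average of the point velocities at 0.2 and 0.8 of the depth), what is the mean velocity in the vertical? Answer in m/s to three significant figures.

1.12 m/s

v̄ = (1.413 + 0.829) / 2 = 1.121 m/s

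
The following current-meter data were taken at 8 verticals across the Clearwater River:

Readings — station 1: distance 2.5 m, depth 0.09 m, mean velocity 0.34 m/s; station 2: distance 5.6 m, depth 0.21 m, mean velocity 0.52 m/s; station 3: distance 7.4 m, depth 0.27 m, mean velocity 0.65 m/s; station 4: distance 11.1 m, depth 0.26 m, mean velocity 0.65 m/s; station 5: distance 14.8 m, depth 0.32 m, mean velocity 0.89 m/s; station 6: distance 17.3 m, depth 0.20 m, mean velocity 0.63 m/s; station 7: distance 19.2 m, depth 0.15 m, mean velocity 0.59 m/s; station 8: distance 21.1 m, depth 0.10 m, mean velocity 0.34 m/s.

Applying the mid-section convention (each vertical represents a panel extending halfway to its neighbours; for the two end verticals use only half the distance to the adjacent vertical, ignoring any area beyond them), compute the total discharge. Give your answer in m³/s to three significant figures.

w_1 = (5.6 − 2.5)/2 = 1.55 m; q_1 = 0.34 × 0.09 × 1.55 = 0.04743 m³/s
w_2 = (7.4 − 2.5)/2 = 2.45 m; q_2 = 0.52 × 0.21 × 2.45 = 0.2675 m³/s
w_3 = (11.1 − 5.6)/2 = 2.75 m; q_3 = 0.65 × 0.27 × 2.75 = 0.4826 m³/s
w_4 = (14.8 − 7.4)/2 = 3.7 m; q_4 = 0.65 × 0.26 × 3.7 = 0.6253 m³/s
w_5 = (17.3 − 11.1)/2 = 3.1 m; q_5 = 0.89 × 0.32 × 3.1 = 0.8829 m³/s
w_6 = (19.2 − 14.8)/2 = 2.2 m; q_6 = 0.63 × 0.20 × 2.2 = 0.2772 m³/s
w_7 = (21.1 − 17.3)/2 = 1.9 m; q_7 = 0.59 × 0.15 × 1.9 = 0.1682 m³/s
w_8 = (21.1 − 19.2)/2 = 0.95 m; q_8 = 0.34 × 0.10 × 0.95 = 0.03230 m³/s
Q = Σ qᵢ = 2.783 m³/s

2.78 m³/s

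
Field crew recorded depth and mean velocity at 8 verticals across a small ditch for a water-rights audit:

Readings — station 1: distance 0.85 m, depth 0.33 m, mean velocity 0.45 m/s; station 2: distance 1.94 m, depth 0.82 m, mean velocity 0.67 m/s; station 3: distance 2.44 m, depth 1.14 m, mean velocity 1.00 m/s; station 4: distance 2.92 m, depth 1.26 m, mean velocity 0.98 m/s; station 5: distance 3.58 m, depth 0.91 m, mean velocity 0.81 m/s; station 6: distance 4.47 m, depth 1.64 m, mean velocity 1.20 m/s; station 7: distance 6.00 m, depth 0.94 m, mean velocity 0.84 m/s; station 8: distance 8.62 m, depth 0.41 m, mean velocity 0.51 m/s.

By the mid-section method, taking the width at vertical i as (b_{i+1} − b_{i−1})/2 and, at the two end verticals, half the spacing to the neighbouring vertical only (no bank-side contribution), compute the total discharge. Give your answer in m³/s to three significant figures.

6.65 m³/s

w_1 = (1.94 − 0.85)/2 = 0.545 m; q_1 = 0.45 × 0.33 × 0.545 = 0.08093 m³/s
w_2 = (2.44 − 0.85)/2 = 0.795 m; q_2 = 0.67 × 0.82 × 0.795 = 0.4368 m³/s
w_3 = (2.92 − 1.94)/2 = 0.49 m; q_3 = 1.00 × 1.14 × 0.49 = 0.5586 m³/s
w_4 = (3.58 − 2.44)/2 = 0.57 m; q_4 = 0.98 × 1.26 × 0.57 = 0.7038 m³/s
w_5 = (4.47 − 2.92)/2 = 0.775 m; q_5 = 0.81 × 0.91 × 0.775 = 0.5713 m³/s
w_6 = (6.00 − 3.58)/2 = 1.21 m; q_6 = 1.20 × 1.64 × 1.21 = 2.381 m³/s
w_7 = (8.62 − 4.47)/2 = 2.075 m; q_7 = 0.84 × 0.94 × 2.075 = 1.638 m³/s
w_8 = (8.62 − 6.00)/2 = 1.31 m; q_8 = 0.51 × 0.41 × 1.31 = 0.2739 m³/s
Q = Σ qᵢ = 6.645 m³/s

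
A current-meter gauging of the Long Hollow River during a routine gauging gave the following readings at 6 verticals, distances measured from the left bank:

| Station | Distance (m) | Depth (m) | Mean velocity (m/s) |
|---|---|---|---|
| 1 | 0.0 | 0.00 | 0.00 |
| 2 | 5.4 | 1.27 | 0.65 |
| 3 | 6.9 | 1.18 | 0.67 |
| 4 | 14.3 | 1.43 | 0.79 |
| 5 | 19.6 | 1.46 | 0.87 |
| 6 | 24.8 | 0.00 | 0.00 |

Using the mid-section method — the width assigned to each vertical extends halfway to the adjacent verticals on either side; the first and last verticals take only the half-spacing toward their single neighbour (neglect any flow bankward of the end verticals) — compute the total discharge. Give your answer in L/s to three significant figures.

20200 L/s

w_2 = (6.9 − 0.0)/2 = 3.45 m; q_2 = 0.65 × 1.27 × 3.45 = 2.848 m³/s
w_3 = (14.3 − 5.4)/2 = 4.45 m; q_3 = 0.67 × 1.18 × 4.45 = 3.518 m³/s
w_4 = (19.6 − 6.9)/2 = 6.35 m; q_4 = 0.79 × 1.43 × 6.35 = 7.174 m³/s
w_5 = (24.8 − 14.3)/2 = 5.25 m; q_5 = 0.87 × 1.46 × 5.25 = 6.669 m³/s
Stations 1, 6 contribute zero (depth or velocity is 0).
Q = Σ qᵢ = 20.21 m³/s
= 20.21 × 1000 = 20210 L/s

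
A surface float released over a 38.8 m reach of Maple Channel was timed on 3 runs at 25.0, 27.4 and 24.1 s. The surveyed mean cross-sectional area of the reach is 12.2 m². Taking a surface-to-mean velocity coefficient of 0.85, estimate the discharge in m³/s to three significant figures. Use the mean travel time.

t̄ = (25.0 + 27.4 + 24.1) / 3 = 25.5 s
v_surface = L / t̄ = 38.8 / 25.5 = 1.522 m/s
v_mean = 0.85 × 1.522 = 1.293 m/s
Q = A × v_mean = 12.2 × 1.293 = 15.78 m³/s

15.8 m³/s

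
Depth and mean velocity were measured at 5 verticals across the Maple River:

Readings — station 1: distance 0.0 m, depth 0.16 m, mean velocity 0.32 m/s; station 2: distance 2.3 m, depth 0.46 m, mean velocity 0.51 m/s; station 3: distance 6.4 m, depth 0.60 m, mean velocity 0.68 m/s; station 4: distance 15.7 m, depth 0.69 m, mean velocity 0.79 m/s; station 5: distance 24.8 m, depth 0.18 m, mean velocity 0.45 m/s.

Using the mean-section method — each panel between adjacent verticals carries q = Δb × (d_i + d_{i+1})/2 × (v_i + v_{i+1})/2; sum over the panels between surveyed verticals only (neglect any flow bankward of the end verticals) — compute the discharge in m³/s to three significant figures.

8.45 m³/s

Panel 1-2: Δb = 2.3 m, d̄ = (0.16+0.46)/2 = 0.31, v̄ = (0.32+0.51)/2 = 0.415 → q = 2.3×0.31×0.415 = 0.2959 m³/s
Panel 2-3: Δb = 4.1 m, d̄ = (0.46+0.60)/2 = 0.53, v̄ = (0.51+0.68)/2 = 0.595 → q = 4.1×0.53×0.595 = 1.293 m³/s
Panel 3-4: Δb = 9.3 m, d̄ = (0.60+0.69)/2 = 0.645, v̄ = (0.68+0.79)/2 = 0.735 → q = 9.3×0.645×0.735 = 4.409 m³/s
Panel 4-5: Δb = 9.1 m, d̄ = (0.69+0.18)/2 = 0.435, v̄ = (0.79+0.45)/2 = 0.62 → q = 9.1×0.435×0.62 = 2.454 m³/s
Q = Σ q = 8.452 m³/s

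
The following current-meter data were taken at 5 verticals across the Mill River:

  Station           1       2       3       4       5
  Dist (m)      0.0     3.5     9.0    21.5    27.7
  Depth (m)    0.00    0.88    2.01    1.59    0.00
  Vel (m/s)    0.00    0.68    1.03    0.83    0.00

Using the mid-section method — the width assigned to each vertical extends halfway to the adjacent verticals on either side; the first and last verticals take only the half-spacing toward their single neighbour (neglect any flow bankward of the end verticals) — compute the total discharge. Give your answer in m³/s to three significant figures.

w_2 = (9.0 − 0.0)/2 = 4.5 m; q_2 = 0.68 × 0.88 × 4.5 = 2.693 m³/s
w_3 = (21.5 − 3.5)/2 = 9 m; q_3 = 1.03 × 2.01 × 9 = 18.63 m³/s
w_4 = (27.7 − 9.0)/2 = 9.35 m; q_4 = 0.83 × 1.59 × 9.35 = 12.34 m³/s
Stations 1, 5 contribute zero (depth or velocity is 0).
Q = Σ qᵢ = 33.66 m³/s

33.7 m³/s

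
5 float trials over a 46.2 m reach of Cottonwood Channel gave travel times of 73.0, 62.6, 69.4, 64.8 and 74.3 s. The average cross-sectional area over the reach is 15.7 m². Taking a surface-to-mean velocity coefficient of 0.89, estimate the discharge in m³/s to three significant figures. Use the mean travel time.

t̄ = (73.0 + 62.6 + 69.4 + 64.8 + 74.3) / 5 = 68.82 s
v_surface = L / t̄ = 46.2 / 68.82 = 0.6713 m/s
v_mean = 0.89 × 0.6713 = 0.5975 m/s
Q = A × v_mean = 15.7 × 0.5975 = 9.380 m³/s

9.38 m³/s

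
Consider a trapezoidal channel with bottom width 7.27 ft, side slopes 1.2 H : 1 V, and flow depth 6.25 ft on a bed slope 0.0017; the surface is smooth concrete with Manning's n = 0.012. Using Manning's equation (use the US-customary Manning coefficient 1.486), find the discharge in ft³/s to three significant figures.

A = (b + z·y)·y = (7.27 + 1.2×6.25)×6.25 = 92.31 ft²
P = b + 2y√(1+z²) = 7.27 + 2×6.25×√(1+1.2²) = 26.80 ft
R = A/P = 92.31/26.80 = 3.445 ft
Q = (1.486/n)·A·R^(2/3)·S^(1/2) = (1.486/0.012) × 92.31 × 3.445^(2/3) × 0.0017^(1/2) = 1075 ft³/s

1080 ft³/s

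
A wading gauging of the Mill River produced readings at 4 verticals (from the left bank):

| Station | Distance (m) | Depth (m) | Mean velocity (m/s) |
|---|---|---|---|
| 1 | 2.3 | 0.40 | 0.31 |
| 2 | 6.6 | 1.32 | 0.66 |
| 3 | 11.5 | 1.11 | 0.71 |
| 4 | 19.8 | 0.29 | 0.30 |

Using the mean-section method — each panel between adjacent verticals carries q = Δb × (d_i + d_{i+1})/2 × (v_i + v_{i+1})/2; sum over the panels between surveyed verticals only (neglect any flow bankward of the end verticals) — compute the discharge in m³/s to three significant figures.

Panel 1-2: Δb = 4.3 m, d̄ = (0.40+1.32)/2 = 0.86, v̄ = (0.31+0.66)/2 = 0.485 → q = 4.3×0.86×0.485 = 1.794 m³/s
Panel 2-3: Δb = 4.9 m, d̄ = (1.32+1.11)/2 = 1.215, v̄ = (0.66+0.71)/2 = 0.685 → q = 4.9×1.215×0.685 = 4.078 m³/s
Panel 3-4: Δb = 8.3 m, d̄ = (1.11+0.29)/2 = 0.7, v̄ = (0.71+0.30)/2 = 0.505 → q = 8.3×0.7×0.505 = 2.934 m³/s
Q = Σ q = 8.806 m³/s

8.81 m³/s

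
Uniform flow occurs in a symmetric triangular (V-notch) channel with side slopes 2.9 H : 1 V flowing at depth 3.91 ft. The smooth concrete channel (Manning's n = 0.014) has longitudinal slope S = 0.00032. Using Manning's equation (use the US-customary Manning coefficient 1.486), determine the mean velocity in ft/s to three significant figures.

2.86 ft/s

A = z·y² = 2.9×3.91² = 44.34 ft²
P = 2y√(1+z²) = 2×3.91×√(1+2.9²) = 23.99 ft
R = A/P = 44.34/23.99 = 1.848 ft
Q = (1.486/n)·A·R^(2/3)·S^(1/2) = (1.486/0.014) × 44.34 × 1.848^(2/3) × 0.00032^(1/2) = 126.8 ft³/s
V = Q/A = 126.8/44.34 = 2.860 ft/s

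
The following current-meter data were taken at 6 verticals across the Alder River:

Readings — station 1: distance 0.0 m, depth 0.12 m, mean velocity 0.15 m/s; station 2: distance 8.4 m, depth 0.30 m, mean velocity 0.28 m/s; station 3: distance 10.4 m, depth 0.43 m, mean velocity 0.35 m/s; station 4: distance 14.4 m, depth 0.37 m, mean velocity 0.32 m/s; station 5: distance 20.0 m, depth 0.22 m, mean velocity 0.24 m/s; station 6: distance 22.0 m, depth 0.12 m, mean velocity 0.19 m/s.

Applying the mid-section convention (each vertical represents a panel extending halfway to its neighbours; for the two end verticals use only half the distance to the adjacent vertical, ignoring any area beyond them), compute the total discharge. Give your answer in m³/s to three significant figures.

w_1 = (8.4 − 0.0)/2 = 4.2 m; q_1 = 0.15 × 0.12 × 4.2 = 0.07560 m³/s
w_2 = (10.4 − 0.0)/2 = 5.2 m; q_2 = 0.28 × 0.30 × 5.2 = 0.4368 m³/s
w_3 = (14.4 − 8.4)/2 = 3 m; q_3 = 0.35 × 0.43 × 3 = 0.4515 m³/s
w_4 = (20.0 − 10.4)/2 = 4.8 m; q_4 = 0.32 × 0.37 × 4.8 = 0.5683 m³/s
w_5 = (22.0 − 14.4)/2 = 3.8 m; q_5 = 0.24 × 0.22 × 3.8 = 0.2006 m³/s
w_6 = (22.0 − 20.0)/2 = 1 m; q_6 = 0.19 × 0.12 × 1 = 0.02280 m³/s
Q = Σ qᵢ = 1.756 m³/s

1.76 m³/s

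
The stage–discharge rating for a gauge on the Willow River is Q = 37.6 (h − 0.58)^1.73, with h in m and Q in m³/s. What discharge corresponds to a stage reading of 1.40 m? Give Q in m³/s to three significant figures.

26.7 m³/s

Q = 37.6 × (1.40 − 0.58)^1.73 = 37.6 × 0.82^1.73 = 26.67 m³/s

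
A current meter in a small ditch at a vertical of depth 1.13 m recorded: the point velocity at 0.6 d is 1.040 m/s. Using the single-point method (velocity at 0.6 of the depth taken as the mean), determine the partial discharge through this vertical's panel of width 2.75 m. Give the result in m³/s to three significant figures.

v̄ = v₀.₆ = 1.040 m/s
q = v̄ × d × w = 1.040 × 1.13 × 2.75 = 3.232 m³/s

3.23 m³/s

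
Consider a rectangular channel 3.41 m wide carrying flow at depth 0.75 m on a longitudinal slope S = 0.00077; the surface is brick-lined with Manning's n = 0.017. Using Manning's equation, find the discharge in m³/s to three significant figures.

A = b·y = 3.41 × 0.75 = 2.558 m²
P = b + 2y = 3.41 + 2×0.75 = 4.910 m
R = A/P = 2.558/4.910 = 0.5209 m
Q = (1/n)·A·R^(2/3)·S^(1/2) = (1/0.017) × 2.558 × 0.5209^(2/3) × 0.00077^(1/2) = 2.703 m³/s

2.70 m³/s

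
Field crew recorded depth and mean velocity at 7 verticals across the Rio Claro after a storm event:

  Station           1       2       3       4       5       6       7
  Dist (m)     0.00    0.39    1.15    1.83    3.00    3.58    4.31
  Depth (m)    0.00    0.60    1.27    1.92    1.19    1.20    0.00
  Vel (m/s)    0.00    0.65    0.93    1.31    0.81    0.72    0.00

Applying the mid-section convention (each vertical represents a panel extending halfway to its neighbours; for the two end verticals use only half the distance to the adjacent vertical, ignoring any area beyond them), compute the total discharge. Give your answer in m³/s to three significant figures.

w_2 = (1.15 − 0.00)/2 = 0.575 m; q_2 = 0.65 × 0.60 × 0.575 = 0.2243 m³/s
w_3 = (1.83 − 0.39)/2 = 0.72 m; q_3 = 0.93 × 1.27 × 0.72 = 0.8504 m³/s
w_4 = (3.00 − 1.15)/2 = 0.925 m; q_4 = 1.31 × 1.92 × 0.925 = 2.327 m³/s
w_5 = (3.58 − 1.83)/2 = 0.875 m; q_5 = 0.81 × 1.19 × 0.875 = 0.8434 m³/s
w_6 = (4.31 − 3.00)/2 = 0.655 m; q_6 = 0.72 × 1.20 × 0.655 = 0.5659 m³/s
Stations 1, 7 contribute zero (depth or velocity is 0).
Q = Σ qᵢ = 4.811 m³/s

4.81 m³/s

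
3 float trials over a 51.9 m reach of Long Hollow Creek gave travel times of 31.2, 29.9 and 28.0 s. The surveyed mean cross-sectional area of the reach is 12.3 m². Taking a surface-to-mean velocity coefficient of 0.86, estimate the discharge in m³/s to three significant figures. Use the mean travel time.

18.5 m³/s

t̄ = (31.2 + 29.9 + 28.0) / 3 = 29.7 s
v_surface = L / t̄ = 51.9 / 29.7 = 1.747 m/s
v_mean = 0.86 × 1.747 = 1.503 m/s
Q = A × v_mean = 12.3 × 1.503 = 18.48 m³/s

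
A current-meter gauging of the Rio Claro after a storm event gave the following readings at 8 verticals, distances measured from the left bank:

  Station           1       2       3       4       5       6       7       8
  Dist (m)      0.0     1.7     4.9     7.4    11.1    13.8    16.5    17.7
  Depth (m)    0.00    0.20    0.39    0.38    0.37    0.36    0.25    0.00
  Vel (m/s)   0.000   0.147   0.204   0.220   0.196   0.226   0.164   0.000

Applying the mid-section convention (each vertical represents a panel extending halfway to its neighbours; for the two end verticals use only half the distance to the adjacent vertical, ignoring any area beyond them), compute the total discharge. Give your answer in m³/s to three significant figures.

w_2 = (4.9 − 0.0)/2 = 2.45 m; q_2 = 0.147 × 0.20 × 2.45 = 0.07203 m³/s
w_3 = (7.4 − 1.7)/2 = 2.85 m; q_3 = 0.204 × 0.39 × 2.85 = 0.2267 m³/s
w_4 = (11.1 − 4.9)/2 = 3.1 m; q_4 = 0.220 × 0.38 × 3.1 = 0.2592 m³/s
w_5 = (13.8 − 7.4)/2 = 3.2 m; q_5 = 0.196 × 0.37 × 3.2 = 0.2321 m³/s
w_6 = (16.5 − 11.1)/2 = 2.7 m; q_6 = 0.226 × 0.36 × 2.7 = 0.2197 m³/s
w_7 = (17.7 − 13.8)/2 = 1.95 m; q_7 = 0.164 × 0.25 × 1.95 = 0.07995 m³/s
Stations 1, 8 contribute zero (depth or velocity is 0).
Q = Σ qᵢ = 1.090 m³/s

1.09 m³/s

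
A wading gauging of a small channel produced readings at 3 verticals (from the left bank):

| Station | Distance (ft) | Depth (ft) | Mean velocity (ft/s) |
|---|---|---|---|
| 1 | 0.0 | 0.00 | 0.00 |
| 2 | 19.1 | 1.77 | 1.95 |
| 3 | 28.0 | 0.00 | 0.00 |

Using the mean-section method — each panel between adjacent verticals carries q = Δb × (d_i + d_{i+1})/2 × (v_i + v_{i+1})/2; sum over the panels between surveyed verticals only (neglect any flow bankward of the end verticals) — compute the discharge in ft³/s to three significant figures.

Panel 1-2: Δb = 19.1 ft, d̄ = (0.00+1.77)/2 = 0.885, v̄ = (0.00+1.95)/2 = 0.975 → q = 19.1×0.885×0.975 = 16.48 ft³/s
Panel 2-3: Δb = 8.9 ft, d̄ = (1.77+0.00)/2 = 0.885, v̄ = (1.95+0.00)/2 = 0.975 → q = 8.9×0.885×0.975 = 7.680 ft³/s
Q = Σ q = 24.16 ft³/s

24.2 ft³/s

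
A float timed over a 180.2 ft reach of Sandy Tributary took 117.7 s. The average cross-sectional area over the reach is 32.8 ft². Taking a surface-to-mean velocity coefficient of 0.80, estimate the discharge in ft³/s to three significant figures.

v_surface = L / t̄ = 180.2 / 117.7 = 1.531 ft/s
v_mean = 0.80 × 1.531 = 1.225 ft/s
Q = A × v_mean = 32.8 × 1.225 = 40.17 ft³/s

40.2 ft³/s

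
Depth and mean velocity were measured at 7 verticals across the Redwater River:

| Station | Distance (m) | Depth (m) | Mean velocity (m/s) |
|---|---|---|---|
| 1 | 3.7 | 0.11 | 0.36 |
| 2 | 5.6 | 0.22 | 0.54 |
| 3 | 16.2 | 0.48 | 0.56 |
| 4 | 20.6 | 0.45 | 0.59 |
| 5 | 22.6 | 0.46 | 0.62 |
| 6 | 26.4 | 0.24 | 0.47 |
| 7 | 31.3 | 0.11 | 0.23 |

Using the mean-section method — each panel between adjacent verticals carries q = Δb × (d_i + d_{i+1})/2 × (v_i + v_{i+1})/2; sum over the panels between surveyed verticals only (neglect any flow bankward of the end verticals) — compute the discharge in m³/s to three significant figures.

Panel 1-2: Δb = 1.9 m, d̄ = (0.11+0.22)/2 = 0.165, v̄ = (0.36+0.54)/2 = 0.45 → q = 1.9×0.165×0.45 = 0.1411 m³/s
Panel 2-3: Δb = 10.6 m, d̄ = (0.22+0.48)/2 = 0.35, v̄ = (0.54+0.56)/2 = 0.55 → q = 10.6×0.35×0.55 = 2.041 m³/s
Panel 3-4: Δb = 4.4 m, d̄ = (0.48+0.45)/2 = 0.465, v̄ = (0.56+0.59)/2 = 0.575 → q = 4.4×0.465×0.575 = 1.176 m³/s
Panel 4-5: Δb = 2 m, d̄ = (0.45+0.46)/2 = 0.455, v̄ = (0.59+0.62)/2 = 0.605 → q = 2×0.455×0.605 = 0.5506 m³/s
Panel 5-6: Δb = 3.8 m, d̄ = (0.46+0.24)/2 = 0.35, v̄ = (0.62+0.47)/2 = 0.545 → q = 3.8×0.35×0.545 = 0.7249 m³/s
Panel 6-7: Δb = 4.9 m, d̄ = (0.24+0.11)/2 = 0.175, v̄ = (0.47+0.23)/2 = 0.35 → q = 4.9×0.175×0.35 = 0.3001 m³/s
Q = Σ q = 4.934 m³/s

4.93 m³/s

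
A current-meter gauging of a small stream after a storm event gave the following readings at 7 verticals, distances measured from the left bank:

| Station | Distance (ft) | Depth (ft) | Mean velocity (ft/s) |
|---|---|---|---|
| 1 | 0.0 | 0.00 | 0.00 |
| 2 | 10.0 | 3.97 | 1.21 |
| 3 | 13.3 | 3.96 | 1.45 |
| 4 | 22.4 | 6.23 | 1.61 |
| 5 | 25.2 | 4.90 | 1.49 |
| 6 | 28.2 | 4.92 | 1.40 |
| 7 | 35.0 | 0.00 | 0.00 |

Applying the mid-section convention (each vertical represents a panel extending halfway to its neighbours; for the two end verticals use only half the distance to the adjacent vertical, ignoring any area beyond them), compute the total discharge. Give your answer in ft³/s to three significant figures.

w_2 = (13.3 − 0.0)/2 = 6.65 ft; q_2 = 1.21 × 3.97 × 6.65 = 31.94 ft³/s
w_3 = (22.4 − 10.0)/2 = 6.2 ft; q_3 = 1.45 × 3.96 × 6.2 = 35.60 ft³/s
w_4 = (25.2 − 13.3)/2 = 5.95 ft; q_4 = 1.61 × 6.23 × 5.95 = 59.68 ft³/s
w_5 = (28.2 − 22.4)/2 = 2.9 ft; q_5 = 1.49 × 4.90 × 2.9 = 21.17 ft³/s
w_6 = (35.0 − 25.2)/2 = 4.9 ft; q_6 = 1.40 × 4.92 × 4.9 = 33.75 ft³/s
Stations 1, 7 contribute zero (depth or velocity is 0).
Q = Σ qᵢ = 182.1 ft³/s

182 ft³/s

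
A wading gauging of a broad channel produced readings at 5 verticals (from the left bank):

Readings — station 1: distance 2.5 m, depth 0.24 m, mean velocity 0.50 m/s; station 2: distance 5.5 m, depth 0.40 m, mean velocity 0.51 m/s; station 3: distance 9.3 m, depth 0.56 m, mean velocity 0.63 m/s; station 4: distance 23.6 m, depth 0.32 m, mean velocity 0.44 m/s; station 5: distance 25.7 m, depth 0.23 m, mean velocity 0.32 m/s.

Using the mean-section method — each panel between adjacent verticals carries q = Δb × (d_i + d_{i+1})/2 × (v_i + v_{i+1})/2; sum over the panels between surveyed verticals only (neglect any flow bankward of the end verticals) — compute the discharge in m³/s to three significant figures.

5.11 m³/s

Panel 1-2: Δb = 3 m, d̄ = (0.24+0.40)/2 = 0.32, v̄ = (0.50+0.51)/2 = 0.505 → q = 3×0.32×0.505 = 0.4848 m³/s
Panel 2-3: Δb = 3.8 m, d̄ = (0.40+0.56)/2 = 0.48, v̄ = (0.51+0.63)/2 = 0.57 → q = 3.8×0.48×0.57 = 1.040 m³/s
Panel 3-4: Δb = 14.3 m, d̄ = (0.56+0.32)/2 = 0.44, v̄ = (0.63+0.44)/2 = 0.535 → q = 14.3×0.44×0.535 = 3.366 m³/s
Panel 4-5: Δb = 2.1 m, d̄ = (0.32+0.23)/2 = 0.275, v̄ = (0.44+0.32)/2 = 0.38 → q = 2.1×0.275×0.38 = 0.2195 m³/s
Q = Σ q = 5.110 m³/s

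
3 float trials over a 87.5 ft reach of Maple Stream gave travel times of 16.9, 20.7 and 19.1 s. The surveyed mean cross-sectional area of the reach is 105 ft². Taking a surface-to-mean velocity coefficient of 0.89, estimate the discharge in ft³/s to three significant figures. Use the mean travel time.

t̄ = (16.9 + 20.7 + 19.1) / 3 = 18.9 s
v_surface = L / t̄ = 87.5 / 18.9 = 4.630 ft/s
v_mean = 0.89 × 4.630 = 4.120 ft/s
Q = A × v_mean = 105 × 4.120 = 432.6 ft³/s

433 ft³/s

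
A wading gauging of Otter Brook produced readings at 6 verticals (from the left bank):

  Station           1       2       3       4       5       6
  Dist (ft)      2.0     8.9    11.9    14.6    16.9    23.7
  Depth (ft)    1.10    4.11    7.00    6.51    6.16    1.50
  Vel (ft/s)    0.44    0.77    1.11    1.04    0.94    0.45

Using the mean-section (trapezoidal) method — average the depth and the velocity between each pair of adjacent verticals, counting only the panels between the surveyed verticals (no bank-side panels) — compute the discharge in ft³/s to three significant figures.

Panel 1-2: Δb = 6.9 ft, d̄ = (1.10+4.11)/2 = 2.605, v̄ = (0.44+0.77)/2 = 0.605 → q = 6.9×2.605×0.605 = 10.87 ft³/s
Panel 2-3: Δb = 3 ft, d̄ = (4.11+7.00)/2 = 5.555, v̄ = (0.77+1.11)/2 = 0.94 → q = 3×5.555×0.94 = 15.67 ft³/s
Panel 3-4: Δb = 2.7 ft, d̄ = (7.00+6.51)/2 = 6.755, v̄ = (1.11+1.04)/2 = 1.075 → q = 2.7×6.755×1.075 = 19.61 ft³/s
Panel 4-5: Δb = 2.3 ft, d̄ = (6.51+6.16)/2 = 6.335, v̄ = (1.04+0.94)/2 = 0.99 → q = 2.3×6.335×0.99 = 14.42 ft³/s
Panel 5-6: Δb = 6.8 ft, d̄ = (6.16+1.50)/2 = 3.83, v̄ = (0.94+0.45)/2 = 0.695 → q = 6.8×3.83×0.695 = 18.10 ft³/s
Q = Σ q = 78.67 ft³/s

78.7 ft³/s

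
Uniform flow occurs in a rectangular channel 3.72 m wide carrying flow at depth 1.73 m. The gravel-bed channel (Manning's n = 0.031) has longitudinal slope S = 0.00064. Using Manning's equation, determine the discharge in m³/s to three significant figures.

4.88 m³/s

A = b·y = 3.72 × 1.73 = 6.436 m²
P = b + 2y = 3.72 + 2×1.73 = 7.180 m
R = A/P = 6.436/7.180 = 0.8963 m
Q = (1/n)·A·R^(2/3)·S^(1/2) = (1/0.031) × 6.436 × 0.8963^(2/3) × 0.00064^(1/2) = 4.882 m³/s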